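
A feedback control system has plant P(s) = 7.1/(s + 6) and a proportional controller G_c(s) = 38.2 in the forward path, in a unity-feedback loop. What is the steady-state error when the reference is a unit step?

0.0216

The loop is type 0. Static position error constant K_pos = G_c(0)·P(0) = 38.2·1.183 = 45.2.
Steady-state error to a unit step: e_ss = 1/(1+K_pos) = 1/46.2 = 0.0216.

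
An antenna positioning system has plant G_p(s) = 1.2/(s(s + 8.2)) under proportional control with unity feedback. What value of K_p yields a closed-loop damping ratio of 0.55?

Closed-loop characteristic equation: s² + 8.2s + K_p·1.2 = 0.
So ω_n = √(1.2K_p) and 2ζω_n = 8.2, giving ζ = 8.2/(2√(1.2K_p)).
Setting ζ = 0.55: √(1.2K_p) = 8.2/(2·0.55) = 7.455, so K_p = 55.57/1.2 = 46.3.

K_p = 46.3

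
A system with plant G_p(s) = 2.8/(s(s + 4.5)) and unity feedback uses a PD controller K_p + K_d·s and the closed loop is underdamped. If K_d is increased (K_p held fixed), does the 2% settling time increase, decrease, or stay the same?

decrease

Characteristic equation s² + (4.5 + 2.8K_d)s + 2.8K_p = 0: raising K_d increases ζω_n = (4.5+2.8K_d)/2 while the loop stays underdamped, so T_s ≈ 4/(ζω_n) decreases.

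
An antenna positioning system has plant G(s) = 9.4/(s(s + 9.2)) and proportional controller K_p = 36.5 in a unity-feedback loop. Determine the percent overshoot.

From 1 + K_pG(s) = 0: s² + 9.2s + 343.1 = 0 ⇒ ω_n = 18.52, ζ = 0.2483.
%OS = 100·exp(−πζ/√(1−ζ²)) = 100·exp(−π·0.2483/√0.9383) = 44.7%.

44.7%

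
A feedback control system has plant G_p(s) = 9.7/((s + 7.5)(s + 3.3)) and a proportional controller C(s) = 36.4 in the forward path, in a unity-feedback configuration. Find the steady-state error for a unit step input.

0.0655

The loop is type 0. Static position error constant K_pos = C(0)·G_p(0) = 36.4·0.3919 = 14.27.
Steady-state error to a unit step: e_ss = 1/(1+K_pos) = 1/15.27 = 0.0655.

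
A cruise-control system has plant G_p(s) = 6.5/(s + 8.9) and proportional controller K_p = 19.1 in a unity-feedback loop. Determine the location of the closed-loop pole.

Closed-loop transfer function: T(s) = K_p·G_p(s)/(1 + K_p·G_p(s)) = 124.2/(s + 8.9 + 124.2) = 124.2/(s + 133.1).
The closed-loop pole is at s = −133.1.

s = -133.1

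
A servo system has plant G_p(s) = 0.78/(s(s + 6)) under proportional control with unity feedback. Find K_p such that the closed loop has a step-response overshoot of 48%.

K_p = 223

From %OS = 100·exp(−πζ/√(1−ζ²)) = 48%, ζ = −ln(0.48)/√(π²+ln²(0.48)) = 0.2275.
Characteristic equation s² + 6s + 0.78K_p = 0 gives ζ = 6/(2√(0.78K_p)).
Setting ζ = 0.2275: √(0.78K_p) = 6/(2·0.2275) = 13.19, so K_p = 173.9/0.78 = 223.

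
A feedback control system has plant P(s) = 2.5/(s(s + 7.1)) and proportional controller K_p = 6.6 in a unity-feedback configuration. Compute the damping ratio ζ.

With unity feedback the closed-loop characteristic equation is s² + 7.1s + 6.6·2.5 = s² + 7.1s + 16.5 = 0.
So ω_n² = 16.5 ⇒ ω_n = 4.062 rad/s, and ζ = 7.1/(2ω_n) = 0.874.

ζ = 0.874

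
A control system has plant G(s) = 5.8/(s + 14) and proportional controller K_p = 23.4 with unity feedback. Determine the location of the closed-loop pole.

Closed-loop transfer function: T(s) = K_p·G(s)/(1 + K_p·G(s)) = 135.7/(s + 14 + 135.7) = 135.7/(s + 149.7).
The closed-loop pole is at s = −149.7.

s = -149.7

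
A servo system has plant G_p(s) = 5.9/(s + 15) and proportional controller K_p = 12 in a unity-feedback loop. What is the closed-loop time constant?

τ = 0.0117 s

Closed-loop transfer function: T(s) = K_p·G_p(s)/(1 + K_p·G_p(s)) = 70.8/(s + 15 + 70.8) = 70.8/(s + 85.8).
Time constant τ = 1/85.8 = 0.0117 s.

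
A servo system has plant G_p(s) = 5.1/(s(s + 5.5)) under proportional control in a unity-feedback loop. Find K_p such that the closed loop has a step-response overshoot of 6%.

K_p = 3.33

From %OS = 100·exp(−πζ/√(1−ζ²)) = 6%, ζ = −ln(0.06)/√(π²+ln²(0.06)) = 0.6671.
Characteristic equation s² + 5.5s + 5.1K_p = 0 gives ζ = 5.5/(2√(5.1K_p)).
Setting ζ = 0.6671: √(5.1K_p) = 5.5/(2·0.6671) = 4.122, so K_p = 16.99/5.1 = 3.33.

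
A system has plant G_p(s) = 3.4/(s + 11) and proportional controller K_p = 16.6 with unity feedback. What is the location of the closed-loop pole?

s = -67.44

Closed-loop transfer function: T(s) = K_p·G_p(s)/(1 + K_p·G_p(s)) = 56.44/(s + 11 + 56.44) = 56.44/(s + 67.44).
The closed-loop pole is at s = −67.44.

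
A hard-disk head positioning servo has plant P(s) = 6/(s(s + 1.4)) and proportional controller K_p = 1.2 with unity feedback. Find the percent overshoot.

42.8%

Closed-loop characteristic equation: s² + 1.4s + 7.2 = 0, so ω_n = 2.683 rad/s and ζ = 1.4/(2·2.683) = 0.2609.
%OS = 100·exp(−πζ/√(1−ζ²)) = 100·exp(−π·0.2609/√0.9319) = 42.8%.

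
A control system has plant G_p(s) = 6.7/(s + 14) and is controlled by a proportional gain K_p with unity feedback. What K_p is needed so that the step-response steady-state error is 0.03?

K_p = 67.6

For a type-0 loop with proportional control, e_ss = 1/(1 + K_p·G_p(0)).
G_p(0) = 0.4786. Require 1/(1 + K_p·0.4786) = 0.03, so 1 + 0.4786·K_p = 33.33.
K_p = (33.33 − 1)/0.4786 = 67.6.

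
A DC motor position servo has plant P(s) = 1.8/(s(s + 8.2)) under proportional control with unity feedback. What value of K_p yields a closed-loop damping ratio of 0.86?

Closed-loop characteristic equation: s² + 8.2s + K_p·1.8 = 0.
So ω_n = √(1.8K_p) and 2ζω_n = 8.2, giving ζ = 8.2/(2√(1.8K_p)).
Setting ζ = 0.86: √(1.8K_p) = 8.2/(2·0.86) = 4.767, so K_p = 22.73/1.8 = 12.6.

K_p = 12.6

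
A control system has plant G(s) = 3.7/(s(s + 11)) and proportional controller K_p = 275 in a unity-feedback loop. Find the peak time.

T_p = 0.1 s

The closed-loop denominator s² + 11s + 1018 gives ω_n = √1018 = 31.9 and ζ = 11/(2ω_n) = 0.1724.
Damped frequency ω_d = ω_n√(1−ζ²) = 31.42 rad/s, so peak time T_p = π/ω_d = 0.1 s.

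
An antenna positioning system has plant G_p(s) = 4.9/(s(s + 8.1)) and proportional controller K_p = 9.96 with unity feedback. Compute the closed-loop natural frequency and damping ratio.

With unity feedback the closed-loop characteristic equation is s² + 8.1s + 9.96·4.9 = s² + 8.1s + 48.8 = 0.
Matching s² + 2ζω_n s + ω_n²: ω_n = √48.8 = 6.986 rad/s and 2ζω_n = 8.1, so ζ = 8.1/(2·6.986) = 0.58.

ω_n = 6.99 rad/s, ζ = 0.58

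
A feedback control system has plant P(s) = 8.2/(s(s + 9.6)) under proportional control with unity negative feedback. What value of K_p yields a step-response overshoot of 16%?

K_p = 11.1

From %OS = 100·exp(−πζ/√(1−ζ²)) = 16%, ζ = −ln(0.16)/√(π²+ln²(0.16)) = 0.5039.
Characteristic equation s² + 9.6s + 8.2K_p = 0 gives ζ = 9.6/(2√(8.2K_p)).
Setting ζ = 0.5039: √(8.2K_p) = 9.6/(2·0.5039) = 9.526, so K_p = 90.75/8.2 = 11.1.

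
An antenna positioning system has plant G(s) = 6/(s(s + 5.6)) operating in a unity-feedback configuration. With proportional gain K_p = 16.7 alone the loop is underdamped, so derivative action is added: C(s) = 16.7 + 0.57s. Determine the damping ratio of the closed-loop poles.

ζ = 0.451

Forward path: (16.7 + 0.57s)·6/(s(s+5.6)). The closed-loop characteristic equation is s² + (5.6 + 6·0.57)s + 6·16.7 = 0.
That is s² + 9.02s + 100.2 = 0, so ω_n = 10.01 rad/s and ζ = 9.02/(2·10.01) = 0.4505.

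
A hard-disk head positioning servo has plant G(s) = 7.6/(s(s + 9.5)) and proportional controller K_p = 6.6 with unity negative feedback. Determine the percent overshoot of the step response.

5.84%

From 1 + K_pG(s) = 0: s² + 9.5s + 50.16 = 0 ⇒ ω_n = 7.082, ζ = 0.6707.
%OS = 100·exp(−πζ/√(1−ζ²)) = 100·exp(−π·0.6707/√0.5502) = 5.84%.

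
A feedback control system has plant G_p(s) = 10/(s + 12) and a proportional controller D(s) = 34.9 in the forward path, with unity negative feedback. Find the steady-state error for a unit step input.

The loop is type 0. Static position error constant K_pos = D(0)·G_p(0) = 34.9·0.8333 = 29.08.
Steady-state error to a unit step: e_ss = 1/(1+K_pos) = 1/30.08 = 0.0332.

0.0332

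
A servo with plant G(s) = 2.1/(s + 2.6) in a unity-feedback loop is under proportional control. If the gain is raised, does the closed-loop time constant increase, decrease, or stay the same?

decrease

The closed-loop bandwidth 2.6+K_p·2.1 grows with K_p, so τ shrinks.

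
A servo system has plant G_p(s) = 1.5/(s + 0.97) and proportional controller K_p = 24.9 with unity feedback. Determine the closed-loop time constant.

Closed-loop transfer function: T(s) = K_p·G_p(s)/(1 + K_p·G_p(s)) = 37.35/(s + 0.97 + 37.35) = 37.35/(s + 38.32).
Time constant τ = 1/38.32 = 0.0261 s.

τ = 0.0261 s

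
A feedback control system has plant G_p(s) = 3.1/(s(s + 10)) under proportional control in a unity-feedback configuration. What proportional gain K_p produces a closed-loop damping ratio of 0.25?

Closed-loop characteristic equation: s² + 10s + K_p·3.1 = 0.
So ω_n = √(3.1K_p) and 2ζω_n = 10, giving ζ = 10/(2√(3.1K_p)).
Setting ζ = 0.25: √(3.1K_p) = 10/(2·0.25) = 20, so K_p = 400/3.1 = 129.

K_p = 129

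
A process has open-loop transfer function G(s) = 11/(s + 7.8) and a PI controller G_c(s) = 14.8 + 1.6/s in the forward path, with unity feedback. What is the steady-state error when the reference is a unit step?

The open loop G_c(s)G(s) has a pole at the origin (type 1), so the static position error constant is infinite and e_ss = 1/(1+∞) = 0.

0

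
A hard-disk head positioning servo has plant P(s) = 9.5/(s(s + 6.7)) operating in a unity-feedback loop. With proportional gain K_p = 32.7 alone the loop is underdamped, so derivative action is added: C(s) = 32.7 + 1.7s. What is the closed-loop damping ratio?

ζ = 0.648

Forward path: (32.7 + 1.7s)·9.5/(s(s+6.7)). The closed-loop characteristic equation is s² + (6.7 + 9.5·1.7)s + 9.5·32.7 = 0.
That is s² + 22.85s + 310.7 = 0, so ω_n = 17.63 rad/s and ζ = 22.85/(2·17.63) = 0.6482.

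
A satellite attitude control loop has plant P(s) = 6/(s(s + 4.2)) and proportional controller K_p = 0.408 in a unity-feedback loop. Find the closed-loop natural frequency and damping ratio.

ω_n = 1.56 rad/s, ζ = 1.34

With unity feedback the closed-loop characteristic equation is s² + 4.2s + 0.408·6 = s² + 4.2s + 2.448 = 0.
So ω_n² = 2.448 ⇒ ω_n = 1.565 rad/s, and ζ = 4.2/(2ω_n) = 1.34.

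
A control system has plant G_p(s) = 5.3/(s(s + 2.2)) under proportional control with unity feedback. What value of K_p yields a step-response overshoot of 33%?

K_p = 2.06

From %OS = 100·exp(−πζ/√(1−ζ²)) = 33%, ζ = −ln(0.33)/√(π²+ln²(0.33)) = 0.3328.
Characteristic equation s² + 2.2s + 5.3K_p = 0 gives ζ = 2.2/(2√(5.3K_p)).
Setting ζ = 0.3328: √(5.3K_p) = 2.2/(2·0.3328) = 3.305, so K_p = 10.93/5.3 = 2.06.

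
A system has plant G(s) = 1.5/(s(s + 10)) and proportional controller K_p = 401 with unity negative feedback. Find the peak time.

T_p = 0.131 s

The closed-loop denominator s² + 10s + 601.5 gives ω_n = √601.5 = 24.53 and ζ = 10/(2ω_n) = 0.2039.
Damped frequency ω_d = ω_n√(1−ζ²) = 24.01 rad/s, so peak time T_p = π/ω_d = 0.131 s.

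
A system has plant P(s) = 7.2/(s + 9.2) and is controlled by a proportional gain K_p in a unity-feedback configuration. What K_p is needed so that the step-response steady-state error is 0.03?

For a type-0 loop with proportional control, e_ss = 1/(1 + K_p·P(0)).
P(0) = 0.7826. Require 1/(1 + K_p·0.7826) = 0.03, so 1 + 0.7826·K_p = 33.33.
K_p = (33.33 − 1)/0.7826 = 41.3.

K_p = 41.3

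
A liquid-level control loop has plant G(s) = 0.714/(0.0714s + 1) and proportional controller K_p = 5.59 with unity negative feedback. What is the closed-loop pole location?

s = -69.91

Closed loop: T(s) = K_p·G/(1+K_p·G) = 3.991/(0.0714s + 1 + 3.991), with pole at s = −(1 + 3.991)/0.0714 = −69.91.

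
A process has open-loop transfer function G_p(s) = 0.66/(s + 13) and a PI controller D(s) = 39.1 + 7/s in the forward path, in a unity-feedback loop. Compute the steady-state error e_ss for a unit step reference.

The open loop D(s)G_p(s) has a pole at the origin (type 1), so the static position error constant is infinite and e_ss = 1/(1+∞) = 0.

0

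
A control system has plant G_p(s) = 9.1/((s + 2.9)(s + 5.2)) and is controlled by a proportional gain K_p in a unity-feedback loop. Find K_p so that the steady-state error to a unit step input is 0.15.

The loop is type 0, so e_ss(step) = 1/(1 + K_pos) with K_pos = K_p·G_p(0).
G_p(0) = 0.6034. Require 1/(1 + K_p·0.6034) = 0.15, so 1 + 0.6034·K_p = 6.667.
K_p = (6.667 − 1)/0.6034 = 9.39.

K_p = 9.39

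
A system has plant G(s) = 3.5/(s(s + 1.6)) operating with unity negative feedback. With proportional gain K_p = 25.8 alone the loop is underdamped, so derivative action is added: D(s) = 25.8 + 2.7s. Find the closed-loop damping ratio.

ζ = 0.581

Forward path: (25.8 + 2.7s)·3.5/(s(s+1.6)). The closed-loop characteristic equation is s² + (1.6 + 3.5·2.7)s + 3.5·25.8 = 0.
That is s² + 11.05s + 90.3 = 0, so ω_n = 9.503 rad/s and ζ = 11.05/(2·9.503) = 0.5814.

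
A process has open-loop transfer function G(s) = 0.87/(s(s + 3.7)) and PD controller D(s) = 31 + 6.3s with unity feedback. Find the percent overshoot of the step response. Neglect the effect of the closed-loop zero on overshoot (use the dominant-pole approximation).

0.264%

Forward path: (31 + 6.3s)·0.87/(s(s+3.7)). The closed-loop characteristic equation is s² + (3.7 + 0.87·6.3)s + 0.87·31 = 0.
That is s² + 9.181s + 26.97 = 0, so ω_n = 5.193 rad/s and ζ = 9.181/(2·5.193) = 0.8839.
%OS = 100·exp(−πζ/√(1−ζ²)) = 0.264%.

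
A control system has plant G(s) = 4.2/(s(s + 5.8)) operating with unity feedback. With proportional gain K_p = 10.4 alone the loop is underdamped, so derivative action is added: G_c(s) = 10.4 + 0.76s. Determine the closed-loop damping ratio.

Forward path: (10.4 + 0.76s)·4.2/(s(s+5.8)). The closed-loop characteristic equation is s² + (5.8 + 4.2·0.76)s + 4.2·10.4 = 0.
That is s² + 8.992s + 43.68 = 0, so ω_n = 6.609 rad/s and ζ = 8.992/(2·6.609) = 0.6803.

ζ = 0.68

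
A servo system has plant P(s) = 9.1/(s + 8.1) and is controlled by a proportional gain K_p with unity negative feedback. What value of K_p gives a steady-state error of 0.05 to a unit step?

K_p = 16.9

Steady-state error for a unit step on this type-0 loop is 1/(1 + K_p·P(0)).
P(0) = 1.123. Require 1/(1 + K_p·1.123) = 0.05, so 1 + 1.123·K_p = 20.
K_p = (20 − 1)/1.123 = 16.9.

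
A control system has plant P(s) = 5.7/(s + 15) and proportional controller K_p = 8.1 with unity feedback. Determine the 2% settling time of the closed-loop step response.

T_s ≈ 0.0654 s

Closed-loop transfer function: T(s) = K_p·P(s)/(1 + K_p·P(s)) = 46.17/(s + 15 + 46.17) = 46.17/(s + 61.17).
Time constant τ = 1/61.17 = 0.01635 s, so the 2% settling time is about 4τ = 0.0654 s.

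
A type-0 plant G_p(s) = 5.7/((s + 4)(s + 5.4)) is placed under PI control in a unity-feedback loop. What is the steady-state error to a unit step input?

The PI controller's integrator makes the forward path type 1, so e_ss to a step is zero.

0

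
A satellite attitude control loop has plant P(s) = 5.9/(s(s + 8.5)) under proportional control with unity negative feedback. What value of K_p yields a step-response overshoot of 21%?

K_p = 15.5

From %OS = 100·exp(−πζ/√(1−ζ²)) = 21%, ζ = −ln(0.21)/√(π²+ln²(0.21)) = 0.4449.
Characteristic equation s² + 8.5s + 5.9K_p = 0 gives ζ = 8.5/(2√(5.9K_p)).
Setting ζ = 0.4449: √(5.9K_p) = 8.5/(2·0.4449) = 9.553, so K_p = 91.26/5.9 = 15.5.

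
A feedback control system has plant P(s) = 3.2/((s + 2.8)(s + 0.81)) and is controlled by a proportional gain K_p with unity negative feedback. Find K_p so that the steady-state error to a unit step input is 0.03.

K_p = 22.9

For a type-0 loop with proportional control, e_ss = 1/(1 + K_p·P(0)).
P(0) = 1.411. Require 1/(1 + K_p·1.411) = 0.03, so 1 + 1.411·K_p = 33.33.
K_p = (33.33 − 1)/1.411 = 22.9.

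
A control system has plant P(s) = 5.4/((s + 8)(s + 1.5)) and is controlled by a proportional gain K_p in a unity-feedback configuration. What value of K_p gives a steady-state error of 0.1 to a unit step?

K_p = 20

Steady-state error for a unit step on this type-0 loop is 1/(1 + K_p·P(0)).
P(0) = 0.45. Require 1/(1 + K_p·0.45) = 0.1, so 1 + 0.45·K_p = 10.
K_p = (10 − 1)/0.45 = 20.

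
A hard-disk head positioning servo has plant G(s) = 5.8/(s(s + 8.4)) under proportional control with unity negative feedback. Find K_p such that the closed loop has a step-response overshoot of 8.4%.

From %OS = 100·exp(−πζ/√(1−ζ²)) = 8.4%, ζ = −ln(0.084)/√(π²+ln²(0.084)) = 0.6191.
Characteristic equation s² + 8.4s + 5.8K_p = 0 gives ζ = 8.4/(2√(5.8K_p)).
Setting ζ = 0.6191: √(5.8K_p) = 8.4/(2·0.6191) = 6.784, so K_p = 46.02/5.8 = 7.93.

K_p = 7.93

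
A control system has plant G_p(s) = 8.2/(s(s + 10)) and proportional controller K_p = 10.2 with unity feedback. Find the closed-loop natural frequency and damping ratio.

ω_n = 9.15 rad/s, ζ = 0.547

1 + K_p·G_p(s) = 0 gives s² + 10s + 83.64 = 0.
Matching s² + 2ζω_n s + ω_n²: ω_n = √83.64 = 9.145 rad/s and 2ζω_n = 10, so ζ = 10/(2·9.145) = 0.547.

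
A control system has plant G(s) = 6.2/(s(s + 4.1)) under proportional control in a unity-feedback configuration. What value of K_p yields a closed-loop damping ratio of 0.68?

Closed-loop characteristic equation: s² + 4.1s + K_p·6.2 = 0.
So ω_n = √(6.2K_p) and 2ζω_n = 4.1, giving ζ = 4.1/(2√(6.2K_p)).
Setting ζ = 0.68: √(6.2K_p) = 4.1/(2·0.68) = 3.015, so K_p = 9.088/6.2 = 1.47.

K_p = 1.47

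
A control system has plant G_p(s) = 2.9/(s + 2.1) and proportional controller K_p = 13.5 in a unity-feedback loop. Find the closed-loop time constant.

Closed-loop transfer function: T(s) = K_p·G_p(s)/(1 + K_p·G_p(s)) = 39.15/(s + 2.1 + 39.15) = 39.15/(s + 41.25).
Time constant τ = 1/41.25 = 0.0242 s.

τ = 0.0242 s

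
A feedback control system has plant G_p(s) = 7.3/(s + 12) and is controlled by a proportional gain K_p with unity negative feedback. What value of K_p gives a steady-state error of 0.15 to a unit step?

For a type-0 loop with proportional control, e_ss = 1/(1 + K_p·G_p(0)).
G_p(0) = 0.6083. Require 1/(1 + K_p·0.6083) = 0.15, so 1 + 0.6083·K_p = 6.667.
K_p = (6.667 − 1)/0.6083 = 9.32.

K_p = 9.32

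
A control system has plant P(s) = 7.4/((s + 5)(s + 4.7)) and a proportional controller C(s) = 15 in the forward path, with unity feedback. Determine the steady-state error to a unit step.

0.175

The loop is type 0. Static position error constant K_pos = C(0)·P(0) = 15·0.3149 = 4.723.
Steady-state error to a unit step: e_ss = 1/(1+K_pos) = 1/5.723 = 0.175.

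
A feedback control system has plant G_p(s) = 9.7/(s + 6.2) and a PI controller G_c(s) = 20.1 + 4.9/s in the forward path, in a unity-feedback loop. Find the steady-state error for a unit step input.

The open loop G_c(s)G_p(s) has a pole at the origin (type 1), so the static position error constant is infinite and e_ss = 1/(1+∞) = 0.

0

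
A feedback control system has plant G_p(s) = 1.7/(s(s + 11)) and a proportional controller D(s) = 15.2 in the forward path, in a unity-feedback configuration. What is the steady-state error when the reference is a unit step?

0

The open loop D(s)G_p(s) has a pole at the origin (type 1), so the static position error constant is infinite and e_ss = 1/(1+∞) = 0.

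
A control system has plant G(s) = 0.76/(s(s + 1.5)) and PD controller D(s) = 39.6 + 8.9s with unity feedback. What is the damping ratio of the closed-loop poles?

Forward path: (39.6 + 8.9s)·0.76/(s(s+1.5)). The closed-loop characteristic equation is s² + (1.5 + 0.76·8.9)s + 0.76·39.6 = 0.
That is s² + 8.264s + 30.1 = 0, so ω_n = 5.486 rad/s and ζ = 8.264/(2·5.486) = 0.7532.

ζ = 0.753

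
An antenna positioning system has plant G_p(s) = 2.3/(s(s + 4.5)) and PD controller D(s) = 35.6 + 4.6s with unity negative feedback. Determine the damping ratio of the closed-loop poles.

Forward path: (35.6 + 4.6s)·2.3/(s(s+4.5)). The closed-loop characteristic equation is s² + (4.5 + 2.3·4.6)s + 2.3·35.6 = 0.
That is s² + 15.08s + 81.88 = 0, so ω_n = 9.049 rad/s and ζ = 15.08/(2·9.049) = 0.8333.

ζ = 0.833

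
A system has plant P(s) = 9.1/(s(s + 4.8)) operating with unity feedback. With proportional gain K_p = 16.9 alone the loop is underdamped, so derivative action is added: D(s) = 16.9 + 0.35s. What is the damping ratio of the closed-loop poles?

Forward path: (16.9 + 0.35s)·9.1/(s(s+4.8)). The closed-loop characteristic equation is s² + (4.8 + 9.1·0.35)s + 9.1·16.9 = 0.
That is s² + 7.985s + 153.8 = 0, so ω_n = 12.4 rad/s and ζ = 7.985/(2·12.4) = 0.3219.

ζ = 0.322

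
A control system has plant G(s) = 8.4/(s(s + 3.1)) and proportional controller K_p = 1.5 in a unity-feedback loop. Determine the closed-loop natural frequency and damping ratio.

With unity feedback the closed-loop characteristic equation is s² + 3.1s + 1.5·8.4 = s² + 3.1s + 12.6 = 0.
So ω_n² = 12.6 ⇒ ω_n = 3.55 rad/s, and ζ = 3.1/(2ω_n) = 0.437.

ω_n = 3.55 rad/s, ζ = 0.437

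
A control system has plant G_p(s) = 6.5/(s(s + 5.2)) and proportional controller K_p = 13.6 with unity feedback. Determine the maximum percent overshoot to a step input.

The closed-loop denominator s² + 5.2s + 88.4 gives ω_n = √88.4 = 9.402 and ζ = 5.2/(2ω_n) = 0.2765.
%OS = 100·exp(−πζ/√(1−ζ²)) = 100·exp(−π·0.2765/√0.9235) = 40.5%.

40.5%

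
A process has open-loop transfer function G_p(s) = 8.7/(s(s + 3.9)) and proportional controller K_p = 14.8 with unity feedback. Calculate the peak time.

Closed-loop characteristic equation: s² + 3.9s + 128.8 = 0, so ω_n = 11.35 rad/s and ζ = 3.9/(2·11.35) = 0.1718.
Damped frequency ω_d = ω_n√(1−ζ²) = 11.18 rad/s, so peak time T_p = π/ω_d = 0.281 s.

T_p = 0.281 s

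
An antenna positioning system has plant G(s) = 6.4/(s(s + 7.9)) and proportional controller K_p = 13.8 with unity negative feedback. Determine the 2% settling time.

From 1 + K_pG(s) = 0: s² + 7.9s + 88.32 = 0 ⇒ ω_n = 9.398, ζ = 0.4203.
2% settling time T_s ≈ 4/(ζω_n) = 4/3.95 = 1.01 s.

T_s ≈ 1.01 s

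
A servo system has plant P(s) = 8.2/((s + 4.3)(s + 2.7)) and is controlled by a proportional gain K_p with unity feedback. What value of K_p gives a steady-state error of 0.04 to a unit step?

Steady-state error for a unit step on this type-0 loop is 1/(1 + K_p·P(0)).
P(0) = 0.7063. Require 1/(1 + K_p·0.7063) = 0.04, so 1 + 0.7063·K_p = 25.
K_p = (25 − 1)/0.7063 = 34.

K_p = 34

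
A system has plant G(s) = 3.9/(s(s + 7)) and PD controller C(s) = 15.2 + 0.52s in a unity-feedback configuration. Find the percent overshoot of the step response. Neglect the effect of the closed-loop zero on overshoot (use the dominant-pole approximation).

Forward path: (15.2 + 0.52s)·3.9/(s(s+7)). The closed-loop characteristic equation is s² + (7 + 3.9·0.52)s + 3.9·15.2 = 0.
That is s² + 9.028s + 59.28 = 0, so ω_n = 7.699 rad/s and ζ = 9.028/(2·7.699) = 0.5863.
%OS = 100·exp(−πζ/√(1−ζ²)) = 10.3%.

10.3%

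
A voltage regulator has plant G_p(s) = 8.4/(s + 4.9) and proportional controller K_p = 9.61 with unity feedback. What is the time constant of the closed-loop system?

Closed-loop transfer function: T(s) = K_p·G_p(s)/(1 + K_p·G_p(s)) = 80.72/(s + 4.9 + 80.72) = 80.72/(s + 85.62).
Time constant τ = 1/85.62 = 0.0117 s.

τ = 0.0117 s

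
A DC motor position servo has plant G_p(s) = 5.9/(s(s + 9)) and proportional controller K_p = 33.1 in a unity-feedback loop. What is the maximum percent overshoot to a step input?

The closed-loop denominator s² + 9s + 195.3 gives ω_n = √195.3 = 13.97 and ζ = 9/(2ω_n) = 0.322.
%OS = 100·exp(−πζ/√(1−ζ²)) = 100·exp(−π·0.322/√0.8963) = 34.4%.

34.4%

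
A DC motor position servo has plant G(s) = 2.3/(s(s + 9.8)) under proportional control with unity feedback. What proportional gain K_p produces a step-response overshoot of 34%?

From %OS = 100·exp(−πζ/√(1−ζ²)) = 34%, ζ = −ln(0.34)/√(π²+ln²(0.34)) = 0.3248.
Characteristic equation s² + 9.8s + 2.3K_p = 0 gives ζ = 9.8/(2√(2.3K_p)).
Setting ζ = 0.3248: √(2.3K_p) = 9.8/(2·0.3248) = 15.09, so K_p = 227.6/2.3 = 99.

K_p = 99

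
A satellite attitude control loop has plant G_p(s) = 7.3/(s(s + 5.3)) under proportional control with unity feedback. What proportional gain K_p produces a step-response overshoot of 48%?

From %OS = 100·exp(−πζ/√(1−ζ²)) = 48%, ζ = −ln(0.48)/√(π²+ln²(0.48)) = 0.2275.
Characteristic equation s² + 5.3s + 7.3K_p = 0 gives ζ = 5.3/(2√(7.3K_p)).
Setting ζ = 0.2275: √(7.3K_p) = 5.3/(2·0.2275) = 11.65, so K_p = 135.7/7.3 = 18.6.

K_p = 18.6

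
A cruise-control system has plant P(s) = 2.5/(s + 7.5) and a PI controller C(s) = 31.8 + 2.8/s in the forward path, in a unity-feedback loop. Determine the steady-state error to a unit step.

The open loop C(s)P(s) has a pole at the origin (type 1), so the static position error constant is infinite and e_ss = 1/(1+∞) = 0.

0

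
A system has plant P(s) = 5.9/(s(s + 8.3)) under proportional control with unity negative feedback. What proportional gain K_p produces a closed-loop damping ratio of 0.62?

Closed-loop characteristic equation: s² + 8.3s + K_p·5.9 = 0.
So ω_n = √(5.9K_p) and 2ζω_n = 8.3, giving ζ = 8.3/(2√(5.9K_p)).
Setting ζ = 0.62: √(5.9K_p) = 8.3/(2·0.62) = 6.694, so K_p = 44.8/5.9 = 7.59.

K_p = 7.59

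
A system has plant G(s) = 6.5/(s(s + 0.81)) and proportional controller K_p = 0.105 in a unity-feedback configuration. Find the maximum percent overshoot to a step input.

17.1%

From 1 + K_pG(s) = 0: s² + 0.81s + 0.6825 = 0 ⇒ ω_n = 0.8261, ζ = 0.4902.
%OS = 100·exp(−πζ/√(1−ζ²)) = 100·exp(−π·0.4902/√0.7597) = 17.1%.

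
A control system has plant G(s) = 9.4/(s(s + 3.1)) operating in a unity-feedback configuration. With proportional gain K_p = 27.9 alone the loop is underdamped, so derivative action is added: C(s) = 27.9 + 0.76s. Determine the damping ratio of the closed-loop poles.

ζ = 0.316

Forward path: (27.9 + 0.76s)·9.4/(s(s+3.1)). The closed-loop characteristic equation is s² + (3.1 + 9.4·0.76)s + 9.4·27.9 = 0.
That is s² + 10.24s + 262.3 = 0, so ω_n = 16.19 rad/s and ζ = 10.24/(2·16.19) = 0.3163.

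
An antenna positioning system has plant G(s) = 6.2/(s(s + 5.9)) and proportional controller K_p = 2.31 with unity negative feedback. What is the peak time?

T_p = 1.33 s

Closed-loop characteristic equation: s² + 5.9s + 14.32 = 0, so ω_n = 3.784 rad/s and ζ = 5.9/(2·3.784) = 0.7795.
Damped frequency ω_d = ω_n√(1−ζ²) = 2.371 rad/s, so peak time T_p = π/ω_d = 1.33 s.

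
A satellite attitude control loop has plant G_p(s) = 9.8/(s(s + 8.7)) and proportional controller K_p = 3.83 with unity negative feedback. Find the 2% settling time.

Closed-loop characteristic equation: s² + 8.7s + 37.53 = 0, so ω_n = 6.126 rad/s and ζ = 8.7/(2·6.126) = 0.71.
2% settling time T_s ≈ 4/(ζω_n) = 4/4.35 = 0.92 s.

T_s ≈ 0.92 s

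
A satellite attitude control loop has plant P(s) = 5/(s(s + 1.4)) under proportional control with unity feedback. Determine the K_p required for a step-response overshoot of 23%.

K_p = 0.546

From %OS = 100·exp(−πζ/√(1−ζ²)) = 23%, ζ = −ln(0.23)/√(π²+ln²(0.23)) = 0.4237.
Characteristic equation s² + 1.4s + 5K_p = 0 gives ζ = 1.4/(2√(5K_p)).
Setting ζ = 0.4237: √(5K_p) = 1.4/(2·0.4237) = 1.652, so K_p = 2.729/5 = 0.546.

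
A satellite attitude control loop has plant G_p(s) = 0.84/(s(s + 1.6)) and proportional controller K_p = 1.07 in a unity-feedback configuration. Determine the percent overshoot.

0.715%

Closed-loop characteristic equation: s² + 1.6s + 0.8988 = 0, so ω_n = 0.9481 rad/s and ζ = 1.6/(2·0.9481) = 0.8438.
%OS = 100·exp(−πζ/√(1−ζ²)) = 100·exp(−π·0.8438/√0.2879) = 0.715%.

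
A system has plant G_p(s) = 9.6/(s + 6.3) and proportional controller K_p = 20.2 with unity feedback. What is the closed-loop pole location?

Closed-loop transfer function: T(s) = K_p·G_p(s)/(1 + K_p·G_p(s)) = 193.9/(s + 6.3 + 193.9) = 193.9/(s + 200.2).
The closed-loop pole is at s = −200.2.

s = -200.2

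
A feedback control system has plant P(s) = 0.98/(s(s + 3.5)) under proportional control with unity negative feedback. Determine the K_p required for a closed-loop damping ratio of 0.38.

K_p = 21.6

Closed-loop characteristic equation: s² + 3.5s + K_p·0.98 = 0.
So ω_n = √(0.98K_p) and 2ζω_n = 3.5, giving ζ = 3.5/(2√(0.98K_p)).
Setting ζ = 0.38: √(0.98K_p) = 3.5/(2·0.38) = 4.605, so K_p = 21.21/0.98 = 21.6.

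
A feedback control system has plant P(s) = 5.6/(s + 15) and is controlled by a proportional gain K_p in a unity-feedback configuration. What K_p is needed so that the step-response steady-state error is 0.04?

Steady-state error for a unit step on this type-0 loop is 1/(1 + K_p·P(0)).
P(0) = 0.3733. Require 1/(1 + K_p·0.3733) = 0.04, so 1 + 0.3733·K_p = 25.
K_p = (25 − 1)/0.3733 = 64.3.

K_p = 64.3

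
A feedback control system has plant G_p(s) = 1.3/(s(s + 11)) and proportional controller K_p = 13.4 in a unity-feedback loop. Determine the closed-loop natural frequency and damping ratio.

ω_n = 4.17 rad/s, ζ = 1.32

With unity feedback the closed-loop characteristic equation is s² + 11s + 13.4·1.3 = s² + 11s + 17.42 = 0.
So ω_n² = 17.42 ⇒ ω_n = 4.174 rad/s, and ζ = 11/(2ω_n) = 1.32.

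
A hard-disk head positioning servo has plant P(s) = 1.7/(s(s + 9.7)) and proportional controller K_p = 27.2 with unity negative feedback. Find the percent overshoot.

The closed-loop denominator s² + 9.7s + 46.24 gives ω_n = √46.24 = 6.8 and ζ = 9.7/(2ω_n) = 0.7132.
%OS = 100·exp(−πζ/√(1−ζ²)) = 100·exp(−π·0.7132/√0.4913) = 4.09%.

4.09%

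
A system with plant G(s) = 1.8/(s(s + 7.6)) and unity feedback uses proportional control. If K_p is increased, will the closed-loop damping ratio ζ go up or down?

decrease

ζ = 7.6/(2√(1.8K_p)); increasing K_p raises the denominator, so ζ falls.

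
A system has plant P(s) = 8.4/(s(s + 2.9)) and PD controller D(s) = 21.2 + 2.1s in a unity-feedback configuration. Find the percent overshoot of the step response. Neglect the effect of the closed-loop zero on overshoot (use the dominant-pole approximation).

2.27%

Forward path: (21.2 + 2.1s)·8.4/(s(s+2.9)). The closed-loop characteristic equation is s² + (2.9 + 8.4·2.1)s + 8.4·21.2 = 0.
That is s² + 20.54s + 178.1 = 0, so ω_n = 13.34 rad/s and ζ = 20.54/(2·13.34) = 0.7696.
%OS = 100·exp(−πζ/√(1−ζ²)) = 2.27%.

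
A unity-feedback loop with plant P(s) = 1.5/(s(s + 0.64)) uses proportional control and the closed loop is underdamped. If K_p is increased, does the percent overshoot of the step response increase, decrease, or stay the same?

ζ = 0.64/(2√(1.5K_p)) decreases as K_p grows; lower damping means more overshoot.

increase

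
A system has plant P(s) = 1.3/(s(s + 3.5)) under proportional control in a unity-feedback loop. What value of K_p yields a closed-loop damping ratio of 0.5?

K_p = 9.42

Closed-loop characteristic equation: s² + 3.5s + K_p·1.3 = 0.
So ω_n = √(1.3K_p) and 2ζω_n = 3.5, giving ζ = 3.5/(2√(1.3K_p)).
Setting ζ = 0.5: √(1.3K_p) = 3.5/(2·0.5) = 3.5, so K_p = 12.25/1.3 = 9.42.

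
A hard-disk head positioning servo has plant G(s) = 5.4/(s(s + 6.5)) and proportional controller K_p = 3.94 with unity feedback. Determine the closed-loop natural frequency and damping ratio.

ω_n = 4.61 rad/s, ζ = 0.705

1 + K_p·G(s) = 0 gives s² + 6.5s + 21.28 = 0.
Matching s² + 2ζω_n s + ω_n²: ω_n = √21.28 = 4.613 rad/s and 2ζω_n = 6.5, so ζ = 6.5/(2·4.613) = 0.705.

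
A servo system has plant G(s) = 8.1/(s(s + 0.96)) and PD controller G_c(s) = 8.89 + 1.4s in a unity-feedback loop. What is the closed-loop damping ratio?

Forward path: (8.89 + 1.4s)·8.1/(s(s+0.96)). The closed-loop characteristic equation is s² + (0.96 + 8.1·1.4)s + 8.1·8.89 = 0.
That is s² + 12.3s + 72.01 = 0, so ω_n = 8.486 rad/s and ζ = 12.3/(2·8.486) = 0.7247.

ζ = 0.725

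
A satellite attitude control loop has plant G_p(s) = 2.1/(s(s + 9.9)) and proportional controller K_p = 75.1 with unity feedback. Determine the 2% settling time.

T_s ≈ 0.808 s

From 1 + K_pG_p(s) = 0: s² + 9.9s + 157.7 = 0 ⇒ ω_n = 12.56, ζ = 0.3942.
2% settling time T_s ≈ 4/(ζω_n) = 4/4.95 = 0.808 s.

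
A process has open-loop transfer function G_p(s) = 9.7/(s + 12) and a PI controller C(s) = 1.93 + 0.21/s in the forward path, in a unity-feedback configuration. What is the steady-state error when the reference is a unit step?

The open loop C(s)G_p(s) has a pole at the origin (type 1), so the static position error constant is infinite and e_ss = 1/(1+∞) = 0.

0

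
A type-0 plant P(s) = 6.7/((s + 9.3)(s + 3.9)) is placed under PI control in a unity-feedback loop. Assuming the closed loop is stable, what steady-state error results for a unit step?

0

The PI controller's integrator makes the forward path type 1, so e_ss to a step is zero.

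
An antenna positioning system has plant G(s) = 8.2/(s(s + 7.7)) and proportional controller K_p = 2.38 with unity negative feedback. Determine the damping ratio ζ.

ζ = 0.871

1 + K_p·G(s) = 0 gives s² + 7.7s + 19.52 = 0.
So ω_n² = 19.52 ⇒ ω_n = 4.418 rad/s, and ζ = 7.7/(2ω_n) = 0.871.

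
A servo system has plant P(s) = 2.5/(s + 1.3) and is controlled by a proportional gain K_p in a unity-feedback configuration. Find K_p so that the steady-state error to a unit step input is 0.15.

Steady-state error for a unit step on this type-0 loop is 1/(1 + K_p·P(0)).
P(0) = 1.923. Require 1/(1 + K_p·1.923) = 0.15, so 1 + 1.923·K_p = 6.667.
K_p = (6.667 − 1)/1.923 = 2.95.

K_p = 2.95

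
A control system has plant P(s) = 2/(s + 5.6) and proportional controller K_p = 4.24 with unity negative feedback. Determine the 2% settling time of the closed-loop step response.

Closed-loop transfer function: T(s) = K_p·P(s)/(1 + K_p·P(s)) = 8.48/(s + 5.6 + 8.48) = 8.48/(s + 14.08).
Time constant τ = 1/14.08 = 0.07102 s, so the 2% settling time is about 4τ = 0.284 s.

T_s ≈ 0.284 s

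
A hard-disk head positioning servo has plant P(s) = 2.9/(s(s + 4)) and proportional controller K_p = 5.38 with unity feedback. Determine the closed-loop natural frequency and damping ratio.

ω_n = 3.95 rad/s, ζ = 0.506

1 + K_p·P(s) = 0 gives s² + 4s + 15.6 = 0.
Matching s² + 2ζω_n s + ω_n²: ω_n = √15.6 = 3.95 rad/s and 2ζω_n = 4, so ζ = 4/(2·3.95) = 0.506.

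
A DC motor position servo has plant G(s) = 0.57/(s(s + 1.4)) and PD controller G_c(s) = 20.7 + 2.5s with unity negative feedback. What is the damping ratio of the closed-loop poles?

Forward path: (20.7 + 2.5s)·0.57/(s(s+1.4)). The closed-loop characteristic equation is s² + (1.4 + 0.57·2.5)s + 0.57·20.7 = 0.
That is s² + 2.825s + 11.8 = 0, so ω_n = 3.435 rad/s and ζ = 2.825/(2·3.435) = 0.4112.

ζ = 0.411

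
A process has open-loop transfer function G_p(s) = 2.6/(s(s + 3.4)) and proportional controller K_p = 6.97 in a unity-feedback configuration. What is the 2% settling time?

Closed-loop characteristic equation: s² + 3.4s + 18.12 = 0, so ω_n = 4.257 rad/s and ζ = 3.4/(2·4.257) = 0.3993.
2% settling time T_s ≈ 4/(ζω_n) = 4/1.7 = 2.35 s.

T_s ≈ 2.35 s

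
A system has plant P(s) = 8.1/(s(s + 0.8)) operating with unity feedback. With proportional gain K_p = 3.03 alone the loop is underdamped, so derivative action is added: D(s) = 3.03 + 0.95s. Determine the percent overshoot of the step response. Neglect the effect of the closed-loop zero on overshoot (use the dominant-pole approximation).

Forward path: (3.03 + 0.95s)·8.1/(s(s+0.8)). The closed-loop characteristic equation is s² + (0.8 + 8.1·0.95)s + 8.1·3.03 = 0.
That is s² + 8.495s + 24.54 = 0, so ω_n = 4.954 rad/s and ζ = 8.495/(2·4.954) = 0.8574.
%OS = 100·exp(−πζ/√(1−ζ²)) = 0.534%.

0.534%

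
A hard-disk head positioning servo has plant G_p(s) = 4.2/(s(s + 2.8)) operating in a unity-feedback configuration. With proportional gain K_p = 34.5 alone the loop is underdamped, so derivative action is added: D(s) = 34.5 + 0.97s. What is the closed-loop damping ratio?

Forward path: (34.5 + 0.97s)·4.2/(s(s+2.8)). The closed-loop characteristic equation is s² + (2.8 + 4.2·0.97)s + 4.2·34.5 = 0.
That is s² + 6.874s + 144.9 = 0, so ω_n = 12.04 rad/s and ζ = 6.874/(2·12.04) = 0.2855.

ζ = 0.286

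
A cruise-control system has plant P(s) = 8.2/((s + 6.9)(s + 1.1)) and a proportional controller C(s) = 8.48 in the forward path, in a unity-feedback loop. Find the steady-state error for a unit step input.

0.0984

The loop is type 0. Static position error constant K_pos = C(0)·P(0) = 8.48·1.08 = 9.162.
Steady-state error to a unit step: e_ss = 1/(1+K_pos) = 1/10.16 = 0.0984.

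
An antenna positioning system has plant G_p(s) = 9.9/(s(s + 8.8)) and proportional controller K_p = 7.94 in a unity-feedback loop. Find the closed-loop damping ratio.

With unity feedback the closed-loop characteristic equation is s² + 8.8s + 7.94·9.9 = s² + 8.8s + 78.61 = 0.
Matching s² + 2ζω_n s + ω_n²: ω_n = √78.61 = 8.866 rad/s and 2ζω_n = 8.8, so ζ = 8.8/(2·8.866) = 0.496.

ζ = 0.496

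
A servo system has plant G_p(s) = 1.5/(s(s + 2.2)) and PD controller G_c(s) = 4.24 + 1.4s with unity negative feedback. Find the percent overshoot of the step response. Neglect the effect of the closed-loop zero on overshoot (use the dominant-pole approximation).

0.595%

Forward path: (4.24 + 1.4s)·1.5/(s(s+2.2)). The closed-loop characteristic equation is s² + (2.2 + 1.5·1.4)s + 1.5·4.24 = 0.
That is s² + 4.3s + 6.36 = 0, so ω_n = 2.522 rad/s and ζ = 4.3/(2·2.522) = 0.8525.
%OS = 100·exp(−πζ/√(1−ζ²)) = 0.595%.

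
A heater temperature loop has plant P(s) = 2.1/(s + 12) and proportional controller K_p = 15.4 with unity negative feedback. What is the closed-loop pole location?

Closed-loop transfer function: T(s) = K_p·P(s)/(1 + K_p·P(s)) = 32.34/(s + 12 + 32.34) = 32.34/(s + 44.34).
The closed-loop pole is at s = −44.34.

s = -44.34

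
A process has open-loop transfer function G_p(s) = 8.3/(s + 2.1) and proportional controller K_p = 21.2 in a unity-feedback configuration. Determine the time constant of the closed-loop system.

τ = 0.00562 s

Closed-loop transfer function: T(s) = K_p·G_p(s)/(1 + K_p·G_p(s)) = 176/(s + 2.1 + 176) = 176/(s + 178.1).
Time constant τ = 1/178.1 = 0.00562 s.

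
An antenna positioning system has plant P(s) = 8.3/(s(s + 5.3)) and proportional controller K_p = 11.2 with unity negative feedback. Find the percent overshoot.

40.7%

From 1 + K_pP(s) = 0: s² + 5.3s + 92.96 = 0 ⇒ ω_n = 9.642, ζ = 0.2749.
%OS = 100·exp(−πζ/√(1−ζ²)) = 100·exp(−π·0.2749/√0.9245) = 40.7%.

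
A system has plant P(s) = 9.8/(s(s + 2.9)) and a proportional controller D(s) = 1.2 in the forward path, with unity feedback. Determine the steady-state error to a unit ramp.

0.247

The loop has one pole at the origin (type 1). Velocity error constant K_v = lim_{s→0} s·D(s)P(s) = 1.2·9.8/2.9 = 4.055.
Steady-state error to a unit ramp: e_ss = 1/K_v = 0.247.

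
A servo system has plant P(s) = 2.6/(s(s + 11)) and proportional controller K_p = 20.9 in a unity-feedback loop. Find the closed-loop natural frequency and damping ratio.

The closed-loop denominator is s(s+11) + 20.9·2.6 = s² + 11s + 54.34.
So ω_n² = 54.34 ⇒ ω_n = 7.372 rad/s, and ζ = 11/(2ω_n) = 0.746.

ω_n = 7.37 rad/s, ζ = 0.746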